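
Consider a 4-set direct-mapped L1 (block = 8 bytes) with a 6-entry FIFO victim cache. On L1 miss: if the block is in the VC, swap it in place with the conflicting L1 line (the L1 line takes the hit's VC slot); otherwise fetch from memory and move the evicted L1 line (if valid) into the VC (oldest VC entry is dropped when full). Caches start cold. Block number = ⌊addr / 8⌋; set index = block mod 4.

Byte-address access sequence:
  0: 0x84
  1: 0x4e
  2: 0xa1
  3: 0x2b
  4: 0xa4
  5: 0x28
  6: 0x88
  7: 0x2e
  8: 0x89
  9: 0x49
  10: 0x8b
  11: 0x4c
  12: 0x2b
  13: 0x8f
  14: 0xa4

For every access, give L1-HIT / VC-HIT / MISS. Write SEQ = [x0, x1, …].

SEQ = [MISS, MISS, MISS, MISS, L1-HIT, L1-HIT, MISS, VC-HIT, VC-HIT, VC-HIT, VC-HIT, VC-HIT, VC-HIT, VC-HIT, L1-HIT]

0: 0x84 (blk 16, set 0) → MISS  vc=[]
1: 0x4e (blk 9, set 1) → MISS  vc=[]
2: 0xa1 (blk 20, set 0) → MISS  vc=[16]
3: 0x2b (blk 5, set 1) → MISS  vc=[16, 9]
4: 0xa4 (blk 20, set 0) → L1-HIT  vc=[16, 9]
5: 0x28 (blk 5, set 1) → L1-HIT  vc=[16, 9]
6: 0x88 (blk 17, set 1) → MISS  vc=[16, 9, 5]
7: 0x2e (blk 5, set 1) → VC-HIT  vc=[16, 9, 17]
8: 0x89 (blk 17, set 1) → VC-HIT  vc=[16, 9, 5]
9: 0x49 (blk 9, set 1) → VC-HIT  vc=[16, 17, 5]
10: 0x8b (blk 17, set 1) → VC-HIT  vc=[16, 9, 5]
11: 0x4c (blk 9, set 1) → VC-HIT  vc=[16, 17, 5]
12: 0x2b (blk 5, set 1) → VC-HIT  vc=[16, 17, 9]
13: 0x8f (blk 17, set 1) → VC-HIT  vc=[16, 5, 9]
14: 0xa4 (blk 20, set 0) → L1-HIT  vc=[16, 5, 9]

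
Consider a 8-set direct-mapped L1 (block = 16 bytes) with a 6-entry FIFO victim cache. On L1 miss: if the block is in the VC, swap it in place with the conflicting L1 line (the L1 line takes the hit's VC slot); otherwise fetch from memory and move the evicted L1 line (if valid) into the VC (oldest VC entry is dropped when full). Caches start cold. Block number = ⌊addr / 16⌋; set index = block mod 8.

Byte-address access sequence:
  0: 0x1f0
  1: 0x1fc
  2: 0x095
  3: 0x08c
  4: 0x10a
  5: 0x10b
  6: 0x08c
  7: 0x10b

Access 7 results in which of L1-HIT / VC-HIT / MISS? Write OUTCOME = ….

OUTCOME = VC-HIT

0: 0x1f0 (blk 31, set 7) → MISS  vc=[]
1: 0x1fc (blk 31, set 7) → L1-HIT  vc=[]
2: 0x95 (blk 9, set 1) → MISS  vc=[]
3: 0x8c (blk 8, set 0) → MISS  vc=[]
4: 0x10a (blk 16, set 0) → MISS  vc=[8]
5: 0x10b (blk 16, set 0) → L1-HIT  vc=[8]
6: 0x8c (blk 8, set 0) → VC-HIT  vc=[16]
7: 0x10b (blk 16, set 0) → VC-HIT  vc=[8]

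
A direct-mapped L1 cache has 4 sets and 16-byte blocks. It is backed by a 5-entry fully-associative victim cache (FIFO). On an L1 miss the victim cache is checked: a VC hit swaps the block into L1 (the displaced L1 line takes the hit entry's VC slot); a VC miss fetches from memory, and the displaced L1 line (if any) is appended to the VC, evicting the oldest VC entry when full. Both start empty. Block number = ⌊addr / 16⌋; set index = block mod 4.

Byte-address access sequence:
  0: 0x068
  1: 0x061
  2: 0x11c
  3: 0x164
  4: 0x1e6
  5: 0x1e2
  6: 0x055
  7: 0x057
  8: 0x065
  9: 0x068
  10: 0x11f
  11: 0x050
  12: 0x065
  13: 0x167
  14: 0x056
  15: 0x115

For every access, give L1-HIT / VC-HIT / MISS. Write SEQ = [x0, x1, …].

SEQ = [MISS, L1-HIT, MISS, MISS, MISS, L1-HIT, MISS, L1-HIT, VC-HIT, L1-HIT, VC-HIT, VC-HIT, L1-HIT, VC-HIT, L1-HIT, VC-HIT]

0: 0x68 (blk 6, set 2) → MISS  vc=[]
1: 0x61 (blk 6, set 2) → L1-HIT  vc=[]
2: 0x11c (blk 17, set 1) → MISS  vc=[]
3: 0x164 (blk 22, set 2) → MISS  vc=[6]
4: 0x1e6 (blk 30, set 2) → MISS  vc=[6, 22]
5: 0x1e2 (blk 30, set 2) → L1-HIT  vc=[6, 22]
6: 0x55 (blk 5, set 1) → MISS  vc=[6, 22, 17]
7: 0x57 (blk 5, set 1) → L1-HIT  vc=[6, 22, 17]
8: 0x65 (blk 6, set 2) → VC-HIT  vc=[30, 22, 17]
9: 0x68 (blk 6, set 2) → L1-HIT  vc=[30, 22, 17]
10: 0x11f (blk 17, set 1) → VC-HIT  vc=[30, 22, 5]
11: 0x50 (blk 5, set 1) → VC-HIT  vc=[30, 22, 17]
12: 0x65 (blk 6, set 2) → L1-HIT  vc=[30, 22, 17]
13: 0x167 (blk 22, set 2) → VC-HIT  vc=[30, 6, 17]
14: 0x56 (blk 5, set 1) → L1-HIT  vc=[30, 6, 17]
15: 0x115 (blk 17, set 1) → VC-HIT  vc=[30, 6, 5]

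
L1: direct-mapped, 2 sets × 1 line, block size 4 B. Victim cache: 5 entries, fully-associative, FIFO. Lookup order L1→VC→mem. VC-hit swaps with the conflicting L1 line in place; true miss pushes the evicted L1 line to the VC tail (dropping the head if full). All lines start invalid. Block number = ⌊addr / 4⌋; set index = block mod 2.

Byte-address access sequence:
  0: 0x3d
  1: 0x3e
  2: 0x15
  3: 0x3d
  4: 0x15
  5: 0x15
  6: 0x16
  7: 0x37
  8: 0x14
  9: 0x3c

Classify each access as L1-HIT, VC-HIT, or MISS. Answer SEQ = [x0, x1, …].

SEQ = [MISS, L1-HIT, MISS, VC-HIT, VC-HIT, L1-HIT, L1-HIT, MISS, VC-HIT, VC-HIT]

#0 0x3d→b15/s1 MISS; vc=[]
#1 0x3e→b15/s1 L1-HIT; vc=[]
#2 0x15→b5/s1 MISS; vc=[15]
#3 0x3d→b15/s1 VC-HIT; vc=[5]
#4 0x15→b5/s1 VC-HIT; vc=[15]
#5 0x15→b5/s1 L1-HIT; vc=[15]
#6 0x16→b5/s1 L1-HIT; vc=[15]
#7 0x37→b13/s1 MISS; vc=[15,5]
#8 0x14→b5/s1 VC-HIT; vc=[15,13]
#9 0x3c→b15/s1 VC-HIT; vc=[5,13]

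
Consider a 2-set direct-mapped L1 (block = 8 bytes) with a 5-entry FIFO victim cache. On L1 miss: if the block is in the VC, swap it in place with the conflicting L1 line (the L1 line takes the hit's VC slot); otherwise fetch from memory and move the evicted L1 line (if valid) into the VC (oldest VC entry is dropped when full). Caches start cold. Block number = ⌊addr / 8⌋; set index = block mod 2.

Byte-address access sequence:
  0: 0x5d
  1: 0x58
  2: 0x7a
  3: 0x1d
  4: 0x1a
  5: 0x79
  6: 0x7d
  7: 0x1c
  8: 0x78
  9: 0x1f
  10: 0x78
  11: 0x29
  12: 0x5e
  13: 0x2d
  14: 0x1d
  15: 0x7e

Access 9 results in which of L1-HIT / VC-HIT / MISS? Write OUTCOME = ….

#0 0x5d→b11/s1 MISS; vc=[]
#1 0x58→b11/s1 L1-HIT; vc=[]
#2 0x7a→b15/s1 MISS; vc=[11]
#3 0x1d→b3/s1 MISS; vc=[11,15]
#4 0x1a→b3/s1 L1-HIT; vc=[11,15]
#5 0x79→b15/s1 VC-HIT; vc=[11,3]
#6 0x7d→b15/s1 L1-HIT; vc=[11,3]
#7 0x1c→b3/s1 VC-HIT; vc=[11,15]
#8 0x78→b15/s1 VC-HIT; vc=[11,3]
#9 0x1f→b3/s1 VC-HIT; vc=[11,15]
#10 0x78→b15/s1 VC-HIT; vc=[11,3]
#11 0x29→b5/s1 MISS; vc=[11,3,15]
#12 0x5e→b11/s1 VC-HIT; vc=[5,3,15]
#13 0x2d→b5/s1 VC-HIT; vc=[11,3,15]
#14 0x1d→b3/s1 VC-HIT; vc=[11,5,15]
#15 0x7e→b15/s1 VC-HIT; vc=[11,5,3]

OUTCOME = VC-HIT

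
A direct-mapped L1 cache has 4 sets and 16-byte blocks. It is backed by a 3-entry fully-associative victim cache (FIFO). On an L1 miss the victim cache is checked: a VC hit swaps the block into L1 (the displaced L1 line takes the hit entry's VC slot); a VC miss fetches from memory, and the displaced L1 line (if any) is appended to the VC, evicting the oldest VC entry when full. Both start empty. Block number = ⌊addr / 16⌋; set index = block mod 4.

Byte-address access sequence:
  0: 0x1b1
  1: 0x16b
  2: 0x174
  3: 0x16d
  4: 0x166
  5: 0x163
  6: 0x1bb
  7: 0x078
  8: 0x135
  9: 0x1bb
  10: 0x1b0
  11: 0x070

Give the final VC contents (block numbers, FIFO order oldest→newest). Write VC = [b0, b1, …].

VC = [23, 19, 27]

#0 0x1b1→b27/s3 MISS; vc=[]
#1 0x16b→b22/s2 MISS; vc=[]
#2 0x174→b23/s3 MISS; vc=[27]
#3 0x16d→b22/s2 L1-HIT; vc=[27]
#4 0x166→b22/s2 L1-HIT; vc=[27]
#5 0x163→b22/s2 L1-HIT; vc=[27]
#6 0x1bb→b27/s3 VC-HIT; vc=[23]
#7 0x78→b7/s3 MISS; vc=[23,27]
#8 0x135→b19/s3 MISS; vc=[23,27,7]
#9 0x1bb→b27/s3 VC-HIT; vc=[23,19,7]
#10 0x1b0→b27/s3 L1-HIT; vc=[23,19,7]
#11 0x70→b7/s3 VC-HIT; vc=[23,19,27]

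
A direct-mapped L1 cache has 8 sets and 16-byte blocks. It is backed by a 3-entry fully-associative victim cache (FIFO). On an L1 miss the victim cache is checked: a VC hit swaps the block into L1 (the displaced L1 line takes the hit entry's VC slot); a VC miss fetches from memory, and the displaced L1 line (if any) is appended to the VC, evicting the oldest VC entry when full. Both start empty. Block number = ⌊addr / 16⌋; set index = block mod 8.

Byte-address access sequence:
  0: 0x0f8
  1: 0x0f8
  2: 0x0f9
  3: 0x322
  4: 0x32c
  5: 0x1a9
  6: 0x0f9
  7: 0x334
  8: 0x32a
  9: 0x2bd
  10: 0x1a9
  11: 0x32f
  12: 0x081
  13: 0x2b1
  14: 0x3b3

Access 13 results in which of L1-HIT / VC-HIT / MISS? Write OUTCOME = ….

  [0] addr=0xf8 blk=15 s=7: MISS | VC []
  [1] addr=0xf8 blk=15 s=7: L1-HIT | VC []
  [2] addr=0xf9 blk=15 s=7: L1-HIT | VC []
  [3] addr=0x322 blk=50 s=2: MISS | VC []
  [4] addr=0x32c blk=50 s=2: L1-HIT | VC []
  [5] addr=0x1a9 blk=26 s=2: MISS | VC [50]
  [6] addr=0xf9 blk=15 s=7: L1-HIT | VC [50]
  [7] addr=0x334 blk=51 s=3: MISS | VC [50]
  [8] addr=0x32a blk=50 s=2: VC-HIT | VC [26]
  [9] addr=0x2bd blk=43 s=3: MISS | VC [26, 51]
  [10] addr=0x1a9 blk=26 s=2: VC-HIT | VC [50, 51]
  [11] addr=0x32f blk=50 s=2: VC-HIT | VC [26, 51]
  [12] addr=0x81 blk=8 s=0: MISS | VC [26, 51]
  [13] addr=0x2b1 blk=43 s=3: L1-HIT | VC [26, 51]
  [14] addr=0x3b3 blk=59 s=3: MISS | VC [26, 51, 43]

OUTCOME = L1-HIT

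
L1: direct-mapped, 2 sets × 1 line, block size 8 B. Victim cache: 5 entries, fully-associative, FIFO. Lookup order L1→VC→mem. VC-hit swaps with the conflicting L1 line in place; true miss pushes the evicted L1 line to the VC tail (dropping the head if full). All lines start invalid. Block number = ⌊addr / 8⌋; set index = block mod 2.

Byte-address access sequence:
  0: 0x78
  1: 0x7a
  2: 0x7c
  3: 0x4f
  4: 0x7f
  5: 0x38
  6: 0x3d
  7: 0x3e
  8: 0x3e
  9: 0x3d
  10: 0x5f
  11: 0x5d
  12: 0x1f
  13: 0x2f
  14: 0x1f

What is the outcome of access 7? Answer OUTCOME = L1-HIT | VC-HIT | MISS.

OUTCOME = L1-HIT

#0 0x78→b15/s1 MISS; vc=[]
#1 0x7a→b15/s1 L1-HIT; vc=[]
#2 0x7c→b15/s1 L1-HIT; vc=[]
#3 0x4f→b9/s1 MISS; vc=[15]
#4 0x7f→b15/s1 VC-HIT; vc=[9]
#5 0x38→b7/s1 MISS; vc=[9,15]
#6 0x3d→b7/s1 L1-HIT; vc=[9,15]
#7 0x3e→b7/s1 L1-HIT; vc=[9,15]
#8 0x3e→b7/s1 L1-HIT; vc=[9,15]
#9 0x3d→b7/s1 L1-HIT; vc=[9,15]
#10 0x5f→b11/s1 MISS; vc=[9,15,7]
#11 0x5d→b11/s1 L1-HIT; vc=[9,15,7]
#12 0x1f→b3/s1 MISS; vc=[9,15,7,11]
#13 0x2f→b5/s1 MISS; vc=[9,15,7,11,3]
#14 0x1f→b3/s1 VC-HIT; vc=[9,15,7,11,5]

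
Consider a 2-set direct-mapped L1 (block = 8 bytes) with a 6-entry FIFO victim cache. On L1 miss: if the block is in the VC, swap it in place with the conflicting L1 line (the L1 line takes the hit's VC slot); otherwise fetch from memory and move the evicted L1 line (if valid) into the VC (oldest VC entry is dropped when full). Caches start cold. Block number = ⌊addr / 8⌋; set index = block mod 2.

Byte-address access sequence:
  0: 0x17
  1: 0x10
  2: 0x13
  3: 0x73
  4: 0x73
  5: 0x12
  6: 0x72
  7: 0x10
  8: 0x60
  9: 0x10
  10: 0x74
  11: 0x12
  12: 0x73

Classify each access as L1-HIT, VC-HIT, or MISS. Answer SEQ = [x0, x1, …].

SEQ = [MISS, L1-HIT, L1-HIT, MISS, L1-HIT, VC-HIT, VC-HIT, VC-HIT, MISS, VC-HIT, VC-HIT, VC-HIT, VC-HIT]

  [0] addr=0x17 blk=2 s=0: MISS | VC []
  [1] addr=0x10 blk=2 s=0: L1-HIT | VC []
  [2] addr=0x13 blk=2 s=0: L1-HIT | VC []
  [3] addr=0x73 blk=14 s=0: MISS | VC [2]
  [4] addr=0x73 blk=14 s=0: L1-HIT | VC [2]
  [5] addr=0x12 blk=2 s=0: VC-HIT | VC [14]
  [6] addr=0x72 blk=14 s=0: VC-HIT | VC [2]
  [7] addr=0x10 blk=2 s=0: VC-HIT | VC [14]
  [8] addr=0x60 blk=12 s=0: MISS | VC [14, 2]
  [9] addr=0x10 blk=2 s=0: VC-HIT | VC [14, 12]
  [10] addr=0x74 blk=14 s=0: VC-HIT | VC [2, 12]
  [11] addr=0x12 blk=2 s=0: VC-HIT | VC [14, 12]
  [12] addr=0x73 blk=14 s=0: VC-HIT | VC [2, 12]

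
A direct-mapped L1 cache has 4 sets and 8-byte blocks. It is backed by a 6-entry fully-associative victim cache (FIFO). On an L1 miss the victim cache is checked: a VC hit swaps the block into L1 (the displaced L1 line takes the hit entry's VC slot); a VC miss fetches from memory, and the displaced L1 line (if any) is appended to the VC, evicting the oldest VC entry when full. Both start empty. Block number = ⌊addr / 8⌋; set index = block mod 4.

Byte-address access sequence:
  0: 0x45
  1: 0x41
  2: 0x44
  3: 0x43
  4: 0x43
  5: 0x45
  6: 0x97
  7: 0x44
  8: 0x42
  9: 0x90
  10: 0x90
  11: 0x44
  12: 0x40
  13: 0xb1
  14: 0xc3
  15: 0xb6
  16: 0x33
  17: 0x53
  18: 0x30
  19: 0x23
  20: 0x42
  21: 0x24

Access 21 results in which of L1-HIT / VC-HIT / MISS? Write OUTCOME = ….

#0 0x45→b8/s0 MISS; vc=[]
#1 0x41→b8/s0 L1-HIT; vc=[]
#2 0x44→b8/s0 L1-HIT; vc=[]
#3 0x43→b8/s0 L1-HIT; vc=[]
#4 0x43→b8/s0 L1-HIT; vc=[]
#5 0x45→b8/s0 L1-HIT; vc=[]
#6 0x97→b18/s2 MISS; vc=[]
#7 0x44→b8/s0 L1-HIT; vc=[]
#8 0x42→b8/s0 L1-HIT; vc=[]
#9 0x90→b18/s2 L1-HIT; vc=[]
#10 0x90→b18/s2 L1-HIT; vc=[]
#11 0x44→b8/s0 L1-HIT; vc=[]
#12 0x40→b8/s0 L1-HIT; vc=[]
#13 0xb1→b22/s2 MISS; vc=[18]
#14 0xc3→b24/s0 MISS; vc=[18,8]
#15 0xb6→b22/s2 L1-HIT; vc=[18,8]
#16 0x33→b6/s2 MISS; vc=[18,8,22]
#17 0x53→b10/s2 MISS; vc=[18,8,22,6]
#18 0x30→b6/s2 VC-HIT; vc=[18,8,22,10]
#19 0x23→b4/s0 MISS; vc=[18,8,22,10,24]
#20 0x42→b8/s0 VC-HIT; vc=[18,4,22,10,24]
#21 0x24→b4/s0 VC-HIT; vc=[18,8,22,10,24]

OUTCOME = VC-HIT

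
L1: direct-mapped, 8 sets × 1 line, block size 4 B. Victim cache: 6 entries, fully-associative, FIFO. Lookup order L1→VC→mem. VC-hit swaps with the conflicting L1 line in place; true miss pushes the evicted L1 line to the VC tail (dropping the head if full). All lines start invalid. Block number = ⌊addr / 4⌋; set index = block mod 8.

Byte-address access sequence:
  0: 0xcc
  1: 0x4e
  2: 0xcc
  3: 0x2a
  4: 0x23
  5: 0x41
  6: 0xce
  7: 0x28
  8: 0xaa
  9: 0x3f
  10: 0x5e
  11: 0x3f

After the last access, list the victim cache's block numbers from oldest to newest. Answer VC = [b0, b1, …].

0: 0xcc (blk 51, set 3) → MISS  vc=[]
1: 0x4e (blk 19, set 3) → MISS  vc=[51]
2: 0xcc (blk 51, set 3) → VC-HIT  vc=[19]
3: 0x2a (blk 10, set 2) → MISS  vc=[19]
4: 0x23 (blk 8, set 0) → MISS  vc=[19]
5: 0x41 (blk 16, set 0) → MISS  vc=[19, 8]
6: 0xce (blk 51, set 3) → L1-HIT  vc=[19, 8]
7: 0x28 (blk 10, set 2) → L1-HIT  vc=[19, 8]
8: 0xaa (blk 42, set 2) → MISS  vc=[19, 8, 10]
9: 0x3f (blk 15, set 7) → MISS  vc=[19, 8, 10]
10: 0x5e (blk 23, set 7) → MISS  vc=[19, 8, 10, 15]
11: 0x3f (blk 15, set 7) → VC-HIT  vc=[19, 8, 10, 23]

VC = [19, 8, 10, 23]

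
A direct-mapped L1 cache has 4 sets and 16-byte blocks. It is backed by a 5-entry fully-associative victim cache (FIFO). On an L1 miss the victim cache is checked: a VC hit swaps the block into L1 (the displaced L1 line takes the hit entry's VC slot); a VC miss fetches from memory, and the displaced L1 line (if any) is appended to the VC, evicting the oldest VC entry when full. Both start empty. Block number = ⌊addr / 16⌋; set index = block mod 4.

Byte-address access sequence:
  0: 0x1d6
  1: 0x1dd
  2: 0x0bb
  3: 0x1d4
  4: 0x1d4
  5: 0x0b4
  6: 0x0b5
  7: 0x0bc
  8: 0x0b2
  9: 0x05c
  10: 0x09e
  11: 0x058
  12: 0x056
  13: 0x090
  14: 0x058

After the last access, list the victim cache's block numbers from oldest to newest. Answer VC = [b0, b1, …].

0: 0x1d6 (blk 29, set 1) → MISS  vc=[]
1: 0x1dd (blk 29, set 1) → L1-HIT  vc=[]
2: 0xbb (blk 11, set 3) → MISS  vc=[]
3: 0x1d4 (blk 29, set 1) → L1-HIT  vc=[]
4: 0x1d4 (blk 29, set 1) → L1-HIT  vc=[]
5: 0xb4 (blk 11, set 3) → L1-HIT  vc=[]
6: 0xb5 (blk 11, set 3) → L1-HIT  vc=[]
7: 0xbc (blk 11, set 3) → L1-HIT  vc=[]
8: 0xb2 (blk 11, set 3) → L1-HIT  vc=[]
9: 0x5c (blk 5, set 1) → MISS  vc=[29]
10: 0x9e (blk 9, set 1) → MISS  vc=[29, 5]
11: 0x58 (blk 5, set 1) → VC-HIT  vc=[29, 9]
12: 0x56 (blk 5, set 1) → L1-HIT  vc=[29, 9]
13: 0x90 (blk 9, set 1) → VC-HIT  vc=[29, 5]
14: 0x58 (blk 5, set 1) → VC-HIT  vc=[29, 9]

VC = [29, 9]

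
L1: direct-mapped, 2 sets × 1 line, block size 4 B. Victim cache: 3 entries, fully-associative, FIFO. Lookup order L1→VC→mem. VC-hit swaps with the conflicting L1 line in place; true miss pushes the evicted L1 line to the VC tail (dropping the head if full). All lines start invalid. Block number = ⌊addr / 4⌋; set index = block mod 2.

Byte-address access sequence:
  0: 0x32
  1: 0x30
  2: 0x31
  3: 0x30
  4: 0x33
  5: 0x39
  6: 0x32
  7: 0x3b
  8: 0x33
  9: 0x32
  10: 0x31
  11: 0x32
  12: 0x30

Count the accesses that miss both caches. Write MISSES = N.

MISSES = 2

#0 0x32→b12/s0 MISS; vc=[]
#1 0x30→b12/s0 L1-HIT; vc=[]
#2 0x31→b12/s0 L1-HIT; vc=[]
#3 0x30→b12/s0 L1-HIT; vc=[]
#4 0x33→b12/s0 L1-HIT; vc=[]
#5 0x39→b14/s0 MISS; vc=[12]
#6 0x32→b12/s0 VC-HIT; vc=[14]
#7 0x3b→b14/s0 VC-HIT; vc=[12]
#8 0x33→b12/s0 VC-HIT; vc=[14]
#9 0x32→b12/s0 L1-HIT; vc=[14]
#10 0x31→b12/s0 L1-HIT; vc=[14]
#11 0x32→b12/s0 L1-HIT; vc=[14]
#12 0x30→b12/s0 L1-HIT; vc=[14]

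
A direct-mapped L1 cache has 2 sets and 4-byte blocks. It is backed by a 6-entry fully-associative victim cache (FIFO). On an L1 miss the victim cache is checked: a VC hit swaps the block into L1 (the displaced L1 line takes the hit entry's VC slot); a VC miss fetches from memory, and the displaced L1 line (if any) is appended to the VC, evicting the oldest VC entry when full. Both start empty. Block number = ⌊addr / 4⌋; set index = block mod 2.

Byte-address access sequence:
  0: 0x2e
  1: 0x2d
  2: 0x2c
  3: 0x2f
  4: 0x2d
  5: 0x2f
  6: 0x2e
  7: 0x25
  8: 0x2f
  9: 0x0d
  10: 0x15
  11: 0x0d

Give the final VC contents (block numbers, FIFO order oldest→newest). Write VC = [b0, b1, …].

0: 0x2e (blk 11, set 1) → MISS  vc=[]
1: 0x2d (blk 11, set 1) → L1-HIT  vc=[]
2: 0x2c (blk 11, set 1) → L1-HIT  vc=[]
3: 0x2f (blk 11, set 1) → L1-HIT  vc=[]
4: 0x2d (blk 11, set 1) → L1-HIT  vc=[]
5: 0x2f (blk 11, set 1) → L1-HIT  vc=[]
6: 0x2e (blk 11, set 1) → L1-HIT  vc=[]
7: 0x25 (blk 9, set 1) → MISS  vc=[11]
8: 0x2f (blk 11, set 1) → VC-HIT  vc=[9]
9: 0xd (blk 3, set 1) → MISS  vc=[9, 11]
10: 0x15 (blk 5, set 1) → MISS  vc=[9, 11, 3]
11: 0xd (blk 3, set 1) → VC-HIT  vc=[9, 11, 5]

VC = [9, 11, 5]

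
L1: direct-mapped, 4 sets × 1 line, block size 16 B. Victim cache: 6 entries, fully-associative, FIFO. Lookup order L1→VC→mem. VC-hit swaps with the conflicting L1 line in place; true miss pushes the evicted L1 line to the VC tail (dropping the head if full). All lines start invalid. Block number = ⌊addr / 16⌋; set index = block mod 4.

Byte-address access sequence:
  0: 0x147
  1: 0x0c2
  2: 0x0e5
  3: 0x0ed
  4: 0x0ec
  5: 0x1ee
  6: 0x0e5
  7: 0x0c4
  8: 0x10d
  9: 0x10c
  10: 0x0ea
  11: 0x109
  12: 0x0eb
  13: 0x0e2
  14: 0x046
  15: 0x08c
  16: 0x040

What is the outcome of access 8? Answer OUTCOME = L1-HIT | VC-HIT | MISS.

#0 0x147→b20/s0 MISS; vc=[]
#1 0xc2→b12/s0 MISS; vc=[20]
#2 0xe5→b14/s2 MISS; vc=[20]
#3 0xed→b14/s2 L1-HIT; vc=[20]
#4 0xec→b14/s2 L1-HIT; vc=[20]
#5 0x1ee→b30/s2 MISS; vc=[20,14]
#6 0xe5→b14/s2 VC-HIT; vc=[20,30]
#7 0xc4→b12/s0 L1-HIT; vc=[20,30]
#8 0x10d→b16/s0 MISS; vc=[20,30,12]
#9 0x10c→b16/s0 L1-HIT; vc=[20,30,12]
#10 0xea→b14/s2 L1-HIT; vc=[20,30,12]
#11 0x109→b16/s0 L1-HIT; vc=[20,30,12]
#12 0xeb→b14/s2 L1-HIT; vc=[20,30,12]
#13 0xe2→b14/s2 L1-HIT; vc=[20,30,12]
#14 0x46→b4/s0 MISS; vc=[20,30,12,16]
#15 0x8c→b8/s0 MISS; vc=[20,30,12,16,4]
#16 0x40→b4/s0 VC-HIT; vc=[20,30,12,16,8]

OUTCOME = MISS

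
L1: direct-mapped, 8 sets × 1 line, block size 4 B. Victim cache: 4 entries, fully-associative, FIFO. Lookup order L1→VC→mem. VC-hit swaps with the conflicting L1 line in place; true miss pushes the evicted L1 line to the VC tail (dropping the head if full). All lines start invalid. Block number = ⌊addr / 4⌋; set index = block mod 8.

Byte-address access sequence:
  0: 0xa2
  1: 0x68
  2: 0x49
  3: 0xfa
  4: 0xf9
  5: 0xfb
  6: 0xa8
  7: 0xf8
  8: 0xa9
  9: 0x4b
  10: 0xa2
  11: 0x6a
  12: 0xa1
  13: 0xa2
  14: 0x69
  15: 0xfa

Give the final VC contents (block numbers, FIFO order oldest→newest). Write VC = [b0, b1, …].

#0 0xa2→b40/s0 MISS; vc=[]
#1 0x68→b26/s2 MISS; vc=[]
#2 0x49→b18/s2 MISS; vc=[26]
#3 0xfa→b62/s6 MISS; vc=[26]
#4 0xf9→b62/s6 L1-HIT; vc=[26]
#5 0xfb→b62/s6 L1-HIT; vc=[26]
#6 0xa8→b42/s2 MISS; vc=[26,18]
#7 0xf8→b62/s6 L1-HIT; vc=[26,18]
#8 0xa9→b42/s2 L1-HIT; vc=[26,18]
#9 0x4b→b18/s2 VC-HIT; vc=[26,42]
#10 0xa2→b40/s0 L1-HIT; vc=[26,42]
#11 0x6a→b26/s2 VC-HIT; vc=[18,42]
#12 0xa1→b40/s0 L1-HIT; vc=[18,42]
#13 0xa2→b40/s0 L1-HIT; vc=[18,42]
#14 0x69→b26/s2 L1-HIT; vc=[18,42]
#15 0xfa→b62/s6 L1-HIT; vc=[18,42]

VC = [18, 42]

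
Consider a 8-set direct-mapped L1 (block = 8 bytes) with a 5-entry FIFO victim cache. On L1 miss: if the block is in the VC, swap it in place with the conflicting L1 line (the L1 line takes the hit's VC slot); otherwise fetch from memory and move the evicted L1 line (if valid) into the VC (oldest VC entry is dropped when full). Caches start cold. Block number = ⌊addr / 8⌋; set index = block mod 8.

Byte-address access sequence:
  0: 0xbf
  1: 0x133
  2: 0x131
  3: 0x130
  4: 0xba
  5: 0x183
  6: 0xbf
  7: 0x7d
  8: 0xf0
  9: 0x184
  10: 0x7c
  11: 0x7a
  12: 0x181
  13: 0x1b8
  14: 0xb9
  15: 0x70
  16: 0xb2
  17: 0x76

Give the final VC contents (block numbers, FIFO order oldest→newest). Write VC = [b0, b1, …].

VC = [55, 38, 15, 30, 22]

  [0] addr=0xbf blk=23 s=7: MISS | VC []
  [1] addr=0x133 blk=38 s=6: MISS | VC []
  [2] addr=0x131 blk=38 s=6: L1-HIT | VC []
  [3] addr=0x130 blk=38 s=6: L1-HIT | VC []
  [4] addr=0xba blk=23 s=7: L1-HIT | VC []
  [5] addr=0x183 blk=48 s=0: MISS | VC []
  [6] addr=0xbf blk=23 s=7: L1-HIT | VC []
  [7] addr=0x7d blk=15 s=7: MISS | VC [23]
  [8] addr=0xf0 blk=30 s=6: MISS | VC [23, 38]
  [9] addr=0x184 blk=48 s=0: L1-HIT | VC [23, 38]
  [10] addr=0x7c blk=15 s=7: L1-HIT | VC [23, 38]
  [11] addr=0x7a blk=15 s=7: L1-HIT | VC [23, 38]
  [12] addr=0x181 blk=48 s=0: L1-HIT | VC [23, 38]
  [13] addr=0x1b8 blk=55 s=7: MISS | VC [23, 38, 15]
  [14] addr=0xb9 blk=23 s=7: VC-HIT | VC [55, 38, 15]
  [15] addr=0x70 blk=14 s=6: MISS | VC [55, 38, 15, 30]
  [16] addr=0xb2 blk=22 s=6: MISS | VC [55, 38, 15, 30, 14]
  [17] addr=0x76 blk=14 s=6: VC-HIT | VC [55, 38, 15, 30, 22]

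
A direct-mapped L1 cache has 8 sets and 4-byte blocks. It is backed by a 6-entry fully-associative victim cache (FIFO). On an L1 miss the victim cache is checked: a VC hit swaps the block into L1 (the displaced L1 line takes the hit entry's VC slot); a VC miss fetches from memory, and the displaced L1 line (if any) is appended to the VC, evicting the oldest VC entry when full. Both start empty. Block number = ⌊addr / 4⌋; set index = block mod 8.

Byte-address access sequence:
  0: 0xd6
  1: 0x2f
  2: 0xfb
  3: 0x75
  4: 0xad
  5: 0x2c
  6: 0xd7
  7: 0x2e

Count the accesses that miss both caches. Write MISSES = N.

#0 0xd6→b53/s5 MISS; vc=[]
#1 0x2f→b11/s3 MISS; vc=[]
#2 0xfb→b62/s6 MISS; vc=[]
#3 0x75→b29/s5 MISS; vc=[53]
#4 0xad→b43/s3 MISS; vc=[53,11]
#5 0x2c→b11/s3 VC-HIT; vc=[53,43]
#6 0xd7→b53/s5 VC-HIT; vc=[29,43]
#7 0x2e→b11/s3 L1-HIT; vc=[29,43]

MISSES = 5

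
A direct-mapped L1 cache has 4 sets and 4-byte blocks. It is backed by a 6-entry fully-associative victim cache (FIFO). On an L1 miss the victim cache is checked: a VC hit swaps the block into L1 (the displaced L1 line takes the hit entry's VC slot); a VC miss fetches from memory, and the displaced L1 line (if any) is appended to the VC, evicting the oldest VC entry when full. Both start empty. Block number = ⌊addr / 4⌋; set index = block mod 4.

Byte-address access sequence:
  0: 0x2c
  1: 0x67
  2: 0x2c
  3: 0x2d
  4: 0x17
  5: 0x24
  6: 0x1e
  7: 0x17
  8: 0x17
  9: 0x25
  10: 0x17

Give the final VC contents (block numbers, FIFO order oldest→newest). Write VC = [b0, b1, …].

VC = [25, 9, 11]

#0 0x2c→b11/s3 MISS; vc=[]
#1 0x67→b25/s1 MISS; vc=[]
#2 0x2c→b11/s3 L1-HIT; vc=[]
#3 0x2d→b11/s3 L1-HIT; vc=[]
#4 0x17→b5/s1 MISS; vc=[25]
#5 0x24→b9/s1 MISS; vc=[25,5]
#6 0x1e→b7/s3 MISS; vc=[25,5,11]
#7 0x17→b5/s1 VC-HIT; vc=[25,9,11]
#8 0x17→b5/s1 L1-HIT; vc=[25,9,11]
#9 0x25→b9/s1 VC-HIT; vc=[25,5,11]
#10 0x17→b5/s1 VC-HIT; vc=[25,9,11]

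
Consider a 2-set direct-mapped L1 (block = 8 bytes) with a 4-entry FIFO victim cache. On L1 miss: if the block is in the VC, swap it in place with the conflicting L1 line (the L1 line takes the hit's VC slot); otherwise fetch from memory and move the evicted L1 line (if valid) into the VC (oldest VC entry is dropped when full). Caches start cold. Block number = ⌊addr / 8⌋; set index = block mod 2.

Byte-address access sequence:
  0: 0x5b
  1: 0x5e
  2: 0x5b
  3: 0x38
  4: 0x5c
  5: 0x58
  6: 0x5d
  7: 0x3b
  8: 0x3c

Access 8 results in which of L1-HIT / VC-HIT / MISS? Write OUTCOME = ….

  [0] addr=0x5b blk=11 s=1: MISS | VC []
  [1] addr=0x5e blk=11 s=1: L1-HIT | VC []
  [2] addr=0x5b blk=11 s=1: L1-HIT | VC []
  [3] addr=0x38 blk=7 s=1: MISS | VC [11]
  [4] addr=0x5c blk=11 s=1: VC-HIT | VC [7]
  [5] addr=0x58 blk=11 s=1: L1-HIT | VC [7]
  [6] addr=0x5d blk=11 s=1: L1-HIT | VC [7]
  [7] addr=0x3b blk=7 s=1: VC-HIT | VC [11]
  [8] addr=0x3c blk=7 s=1: L1-HIT | VC [11]

OUTCOME = L1-HIT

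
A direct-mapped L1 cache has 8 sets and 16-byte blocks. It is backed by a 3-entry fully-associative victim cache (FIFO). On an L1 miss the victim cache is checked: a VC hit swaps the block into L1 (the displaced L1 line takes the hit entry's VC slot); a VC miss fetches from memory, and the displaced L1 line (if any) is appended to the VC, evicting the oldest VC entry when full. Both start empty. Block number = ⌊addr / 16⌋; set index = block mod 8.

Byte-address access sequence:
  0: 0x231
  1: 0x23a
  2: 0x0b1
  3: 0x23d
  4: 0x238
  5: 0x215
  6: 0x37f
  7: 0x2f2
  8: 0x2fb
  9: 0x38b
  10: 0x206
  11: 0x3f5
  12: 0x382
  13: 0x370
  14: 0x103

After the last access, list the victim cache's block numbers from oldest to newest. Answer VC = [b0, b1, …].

VC = [32, 47, 56]

#0 0x231→b35/s3 MISS; vc=[]
#1 0x23a→b35/s3 L1-HIT; vc=[]
#2 0xb1→b11/s3 MISS; vc=[35]
#3 0x23d→b35/s3 VC-HIT; vc=[11]
#4 0x238→b35/s3 L1-HIT; vc=[11]
#5 0x215→b33/s1 MISS; vc=[11]
#6 0x37f→b55/s7 MISS; vc=[11]
#7 0x2f2→b47/s7 MISS; vc=[11,55]
#8 0x2fb→b47/s7 L1-HIT; vc=[11,55]
#9 0x38b→b56/s0 MISS; vc=[11,55]
#10 0x206→b32/s0 MISS; vc=[11,55,56]
#11 0x3f5→b63/s7 MISS; vc=[55,56,47]
#12 0x382→b56/s0 VC-HIT; vc=[55,32,47]
#13 0x370→b55/s7 VC-HIT; vc=[63,32,47]
#14 0x103→b16/s0 MISS; vc=[32,47,56]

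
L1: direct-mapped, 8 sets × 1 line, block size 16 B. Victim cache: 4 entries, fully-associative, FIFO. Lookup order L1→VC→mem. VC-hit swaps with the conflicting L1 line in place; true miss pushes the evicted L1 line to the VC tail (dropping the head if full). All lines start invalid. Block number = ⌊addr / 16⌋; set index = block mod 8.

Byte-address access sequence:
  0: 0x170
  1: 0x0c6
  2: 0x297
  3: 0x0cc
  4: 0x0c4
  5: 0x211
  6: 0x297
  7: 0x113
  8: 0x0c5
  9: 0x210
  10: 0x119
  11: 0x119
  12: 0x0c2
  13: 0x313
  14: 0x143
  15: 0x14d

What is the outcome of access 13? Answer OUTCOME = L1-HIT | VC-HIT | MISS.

0: 0x170 (blk 23, set 7) → MISS  vc=[]
1: 0xc6 (blk 12, set 4) → MISS  vc=[]
2: 0x297 (blk 41, set 1) → MISS  vc=[]
3: 0xcc (blk 12, set 4) → L1-HIT  vc=[]
4: 0xc4 (blk 12, set 4) → L1-HIT  vc=[]
5: 0x211 (blk 33, set 1) → MISS  vc=[41]
6: 0x297 (blk 41, set 1) → VC-HIT  vc=[33]
7: 0x113 (blk 17, set 1) → MISS  vc=[33, 41]
8: 0xc5 (blk 12, set 4) → L1-HIT  vc=[33, 41]
9: 0x210 (blk 33, set 1) → VC-HIT  vc=[17, 41]
10: 0x119 (blk 17, set 1) → VC-HIT  vc=[33, 41]
11: 0x119 (blk 17, set 1) → L1-HIT  vc=[33, 41]
12: 0xc2 (blk 12, set 4) → L1-HIT  vc=[33, 41]
13: 0x313 (blk 49, set 1) → MISS  vc=[33, 41, 17]
14: 0x143 (blk 20, set 4) → MISS  vc=[33, 41, 17, 12]
15: 0x14d (blk 20, set 4) → L1-HIT  vc=[33, 41, 17, 12]

OUTCOME = MISS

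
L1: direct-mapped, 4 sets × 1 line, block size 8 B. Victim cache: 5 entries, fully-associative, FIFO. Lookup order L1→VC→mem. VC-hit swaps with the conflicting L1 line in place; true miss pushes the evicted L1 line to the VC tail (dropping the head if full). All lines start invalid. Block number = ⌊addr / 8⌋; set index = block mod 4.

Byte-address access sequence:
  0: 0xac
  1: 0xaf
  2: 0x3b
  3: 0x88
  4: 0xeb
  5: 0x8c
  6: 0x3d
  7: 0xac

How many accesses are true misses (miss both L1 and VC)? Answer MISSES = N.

0: 0xac (blk 21, set 1) → MISS  vc=[]
1: 0xaf (blk 21, set 1) → L1-HIT  vc=[]
2: 0x3b (blk 7, set 3) → MISS  vc=[]
3: 0x88 (blk 17, set 1) → MISS  vc=[21]
4: 0xeb (blk 29, set 1) → MISS  vc=[21, 17]
5: 0x8c (blk 17, set 1) → VC-HIT  vc=[21, 29]
6: 0x3d (blk 7, set 3) → L1-HIT  vc=[21, 29]
7: 0xac (blk 21, set 1) → VC-HIT  vc=[17, 29]

MISSES = 4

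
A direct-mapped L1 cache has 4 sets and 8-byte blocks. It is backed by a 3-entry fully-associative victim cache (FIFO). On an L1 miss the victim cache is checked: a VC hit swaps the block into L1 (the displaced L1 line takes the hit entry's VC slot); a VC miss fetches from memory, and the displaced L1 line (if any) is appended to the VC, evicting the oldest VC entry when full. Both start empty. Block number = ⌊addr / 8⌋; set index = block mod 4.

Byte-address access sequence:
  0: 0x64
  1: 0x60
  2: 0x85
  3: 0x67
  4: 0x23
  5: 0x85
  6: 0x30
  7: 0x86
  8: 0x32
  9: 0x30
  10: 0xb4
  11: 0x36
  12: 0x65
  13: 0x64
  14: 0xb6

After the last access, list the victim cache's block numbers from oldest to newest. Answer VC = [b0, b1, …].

0: 0x64 (blk 12, set 0) → MISS  vc=[]
1: 0x60 (blk 12, set 0) → L1-HIT  vc=[]
2: 0x85 (blk 16, set 0) → MISS  vc=[12]
3: 0x67 (blk 12, set 0) → VC-HIT  vc=[16]
4: 0x23 (blk 4, set 0) → MISS  vc=[16, 12]
5: 0x85 (blk 16, set 0) → VC-HIT  vc=[4, 12]
6: 0x30 (blk 6, set 2) → MISS  vc=[4, 12]
7: 0x86 (blk 16, set 0) → L1-HIT  vc=[4, 12]
8: 0x32 (blk 6, set 2) → L1-HIT  vc=[4, 12]
9: 0x30 (blk 6, set 2) → L1-HIT  vc=[4, 12]
10: 0xb4 (blk 22, set 2) → MISS  vc=[4, 12, 6]
11: 0x36 (blk 6, set 2) → VC-HIT  vc=[4, 12, 22]
12: 0x65 (blk 12, set 0) → VC-HIT  vc=[4, 16, 22]
13: 0x64 (blk 12, set 0) → L1-HIT  vc=[4, 16, 22]
14: 0xb6 (blk 22, set 2) → VC-HIT  vc=[4, 16, 6]

VC = [4, 16, 6]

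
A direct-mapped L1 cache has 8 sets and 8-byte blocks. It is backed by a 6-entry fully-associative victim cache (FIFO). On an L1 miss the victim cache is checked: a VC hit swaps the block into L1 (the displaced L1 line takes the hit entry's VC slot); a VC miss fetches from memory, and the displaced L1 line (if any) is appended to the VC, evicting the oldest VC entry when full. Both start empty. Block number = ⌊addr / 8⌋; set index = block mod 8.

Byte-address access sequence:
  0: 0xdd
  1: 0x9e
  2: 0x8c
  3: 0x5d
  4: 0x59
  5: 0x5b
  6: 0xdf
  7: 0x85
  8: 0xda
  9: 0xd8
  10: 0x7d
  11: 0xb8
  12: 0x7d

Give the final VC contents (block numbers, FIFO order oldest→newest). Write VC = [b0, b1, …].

VC = [11, 19, 23]

#0 0xdd→b27/s3 MISS; vc=[]
#1 0x9e→b19/s3 MISS; vc=[27]
#2 0x8c→b17/s1 MISS; vc=[27]
#3 0x5d→b11/s3 MISS; vc=[27,19]
#4 0x59→b11/s3 L1-HIT; vc=[27,19]
#5 0x5b→b11/s3 L1-HIT; vc=[27,19]
#6 0xdf→b27/s3 VC-HIT; vc=[11,19]
#7 0x85→b16/s0 MISS; vc=[11,19]
#8 0xda→b27/s3 L1-HIT; vc=[11,19]
#9 0xd8→b27/s3 L1-HIT; vc=[11,19]
#10 0x7d→b15/s7 MISS; vc=[11,19]
#11 0xb8→b23/s7 MISS; vc=[11,19,15]
#12 0x7d→b15/s7 VC-HIT; vc=[11,19,23]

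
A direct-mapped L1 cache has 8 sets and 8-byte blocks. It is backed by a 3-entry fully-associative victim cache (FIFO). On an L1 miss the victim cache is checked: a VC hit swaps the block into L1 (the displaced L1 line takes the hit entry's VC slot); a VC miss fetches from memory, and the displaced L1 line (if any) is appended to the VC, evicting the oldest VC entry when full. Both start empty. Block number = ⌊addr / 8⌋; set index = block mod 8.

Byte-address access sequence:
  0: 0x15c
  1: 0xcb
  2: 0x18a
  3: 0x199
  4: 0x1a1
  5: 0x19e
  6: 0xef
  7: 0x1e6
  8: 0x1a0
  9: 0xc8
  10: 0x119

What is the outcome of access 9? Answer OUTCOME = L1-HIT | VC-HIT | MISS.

OUTCOME = VC-HIT

  [0] addr=0x15c blk=43 s=3: MISS | VC []
  [1] addr=0xcb blk=25 s=1: MISS | VC []
  [2] addr=0x18a blk=49 s=1: MISS | VC [25]
  [3] addr=0x199 blk=51 s=3: MISS | VC [25, 43]
  [4] addr=0x1a1 blk=52 s=4: MISS | VC [25, 43]
  [5] addr=0x19e blk=51 s=3: L1-HIT | VC [25, 43]
  [6] addr=0xef blk=29 s=5: MISS | VC [25, 43]
  [7] addr=0x1e6 blk=60 s=4: MISS | VC [25, 43, 52]
  [8] addr=0x1a0 blk=52 s=4: VC-HIT | VC [25, 43, 60]
  [9] addr=0xc8 blk=25 s=1: VC-HIT | VC [49, 43, 60]
  [10] addr=0x119 blk=35 s=3: MISS | VC [43, 60, 51]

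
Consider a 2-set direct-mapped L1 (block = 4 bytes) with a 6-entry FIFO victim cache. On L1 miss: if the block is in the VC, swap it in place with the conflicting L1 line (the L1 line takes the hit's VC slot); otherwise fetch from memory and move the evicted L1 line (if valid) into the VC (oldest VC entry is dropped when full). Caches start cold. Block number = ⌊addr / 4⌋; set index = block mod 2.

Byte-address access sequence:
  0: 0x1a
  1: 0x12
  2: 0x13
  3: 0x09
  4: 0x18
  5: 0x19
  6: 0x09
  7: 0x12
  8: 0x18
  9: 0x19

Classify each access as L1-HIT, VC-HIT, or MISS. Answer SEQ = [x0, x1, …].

#0 0x1a→b6/s0 MISS; vc=[]
#1 0x12→b4/s0 MISS; vc=[6]
#2 0x13→b4/s0 L1-HIT; vc=[6]
#3 0x9→b2/s0 MISS; vc=[6,4]
#4 0x18→b6/s0 VC-HIT; vc=[2,4]
#5 0x19→b6/s0 L1-HIT; vc=[2,4]
#6 0x9→b2/s0 VC-HIT; vc=[6,4]
#7 0x12→b4/s0 VC-HIT; vc=[6,2]
#8 0x18→b6/s0 VC-HIT; vc=[4,2]
#9 0x19→b6/s0 L1-HIT; vc=[4,2]

SEQ = [MISS, MISS, L1-HIT, MISS, VC-HIT, L1-HIT, VC-HIT, VC-HIT, VC-HIT, L1-HIT]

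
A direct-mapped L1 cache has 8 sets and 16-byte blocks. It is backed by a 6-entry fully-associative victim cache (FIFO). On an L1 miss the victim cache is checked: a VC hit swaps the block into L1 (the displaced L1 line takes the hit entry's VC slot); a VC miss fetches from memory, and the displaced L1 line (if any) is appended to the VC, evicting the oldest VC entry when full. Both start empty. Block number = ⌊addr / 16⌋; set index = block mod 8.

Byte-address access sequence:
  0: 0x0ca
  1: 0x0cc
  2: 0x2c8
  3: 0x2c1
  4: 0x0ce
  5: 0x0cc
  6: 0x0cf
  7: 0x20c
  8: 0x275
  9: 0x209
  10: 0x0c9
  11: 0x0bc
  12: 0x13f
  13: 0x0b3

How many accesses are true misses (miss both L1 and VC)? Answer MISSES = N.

#0 0xca→b12/s4 MISS; vc=[]
#1 0xcc→b12/s4 L1-HIT; vc=[]
#2 0x2c8→b44/s4 MISS; vc=[12]
#3 0x2c1→b44/s4 L1-HIT; vc=[12]
#4 0xce→b12/s4 VC-HIT; vc=[44]
#5 0xcc→b12/s4 L1-HIT; vc=[44]
#6 0xcf→b12/s4 L1-HIT; vc=[44]
#7 0x20c→b32/s0 MISS; vc=[44]
#8 0x275→b39/s7 MISS; vc=[44]
#9 0x209→b32/s0 L1-HIT; vc=[44]
#10 0xc9→b12/s4 L1-HIT; vc=[44]
#11 0xbc→b11/s3 MISS; vc=[44]
#12 0x13f→b19/s3 MISS; vc=[44,11]
#13 0xb3→b11/s3 VC-HIT; vc=[44,19]

MISSES = 6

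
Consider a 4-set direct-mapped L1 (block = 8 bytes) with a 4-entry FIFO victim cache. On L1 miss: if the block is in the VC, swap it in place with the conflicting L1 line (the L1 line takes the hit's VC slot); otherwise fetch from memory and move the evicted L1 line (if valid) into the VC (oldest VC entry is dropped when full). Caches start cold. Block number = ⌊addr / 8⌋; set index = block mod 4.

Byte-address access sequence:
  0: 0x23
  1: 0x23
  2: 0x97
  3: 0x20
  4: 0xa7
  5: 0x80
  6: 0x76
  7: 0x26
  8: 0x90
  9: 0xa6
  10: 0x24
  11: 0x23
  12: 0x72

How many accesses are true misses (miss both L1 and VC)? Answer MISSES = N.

MISSES = 5

0: 0x23 (blk 4, set 0) → MISS  vc=[]
1: 0x23 (blk 4, set 0) → L1-HIT  vc=[]
2: 0x97 (blk 18, set 2) → MISS  vc=[]
3: 0x20 (blk 4, set 0) → L1-HIT  vc=[]
4: 0xa7 (blk 20, set 0) → MISS  vc=[4]
5: 0x80 (blk 16, set 0) → MISS  vc=[4, 20]
6: 0x76 (blk 14, set 2) → MISS  vc=[4, 20, 18]
7: 0x26 (blk 4, set 0) → VC-HIT  vc=[16, 20, 18]
8: 0x90 (blk 18, set 2) → VC-HIT  vc=[16, 20, 14]
9: 0xa6 (blk 20, set 0) → VC-HIT  vc=[16, 4, 14]
10: 0x24 (blk 4, set 0) → VC-HIT  vc=[16, 20, 14]
11: 0x23 (blk 4, set 0) → L1-HIT  vc=[16, 20, 14]
12: 0x72 (blk 14, set 2) → VC-HIT  vc=[16, 20, 18]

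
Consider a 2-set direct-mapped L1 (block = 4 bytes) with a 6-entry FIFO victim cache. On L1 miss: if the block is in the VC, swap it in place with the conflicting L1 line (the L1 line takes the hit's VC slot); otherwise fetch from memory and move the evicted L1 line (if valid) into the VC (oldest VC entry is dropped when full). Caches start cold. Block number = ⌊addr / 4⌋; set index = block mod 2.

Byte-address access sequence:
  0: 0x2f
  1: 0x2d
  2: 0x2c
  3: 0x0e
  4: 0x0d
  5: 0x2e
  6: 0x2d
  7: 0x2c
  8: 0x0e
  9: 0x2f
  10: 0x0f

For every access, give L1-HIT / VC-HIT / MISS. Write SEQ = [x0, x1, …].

#0 0x2f→b11/s1 MISS; vc=[]
#1 0x2d→b11/s1 L1-HIT; vc=[]
#2 0x2c→b11/s1 L1-HIT; vc=[]
#3 0xe→b3/s1 MISS; vc=[11]
#4 0xd→b3/s1 L1-HIT; vc=[11]
#5 0x2e→b11/s1 VC-HIT; vc=[3]
#6 0x2d→b11/s1 L1-HIT; vc=[3]
#7 0x2c→b11/s1 L1-HIT; vc=[3]
#8 0xe→b3/s1 VC-HIT; vc=[11]
#9 0x2f→b11/s1 VC-HIT; vc=[3]
#10 0xf→b3/s1 VC-HIT; vc=[11]

SEQ = [MISS, L1-HIT, L1-HIT, MISS, L1-HIT, VC-HIT, L1-HIT, L1-HIT, VC-HIT, VC-HIT, VC-HIT]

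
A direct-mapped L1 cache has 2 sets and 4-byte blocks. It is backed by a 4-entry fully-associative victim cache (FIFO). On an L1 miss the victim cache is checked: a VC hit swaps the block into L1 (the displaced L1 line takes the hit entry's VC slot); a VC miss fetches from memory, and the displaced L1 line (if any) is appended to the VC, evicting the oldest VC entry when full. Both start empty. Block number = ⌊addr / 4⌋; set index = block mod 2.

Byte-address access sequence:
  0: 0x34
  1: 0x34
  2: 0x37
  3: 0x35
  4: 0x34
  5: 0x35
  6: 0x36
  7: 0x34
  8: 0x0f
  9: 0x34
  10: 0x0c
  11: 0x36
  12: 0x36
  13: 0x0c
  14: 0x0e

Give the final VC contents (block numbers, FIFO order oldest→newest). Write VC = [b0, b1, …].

VC = [13]

0: 0x34 (blk 13, set 1) → MISS  vc=[]
1: 0x34 (blk 13, set 1) → L1-HIT  vc=[]
2: 0x37 (blk 13, set 1) → L1-HIT  vc=[]
3: 0x35 (blk 13, set 1) → L1-HIT  vc=[]
4: 0x34 (blk 13, set 1) → L1-HIT  vc=[]
5: 0x35 (blk 13, set 1) → L1-HIT  vc=[]
6: 0x36 (blk 13, set 1) → L1-HIT  vc=[]
7: 0x34 (blk 13, set 1) → L1-HIT  vc=[]
8: 0xf (blk 3, set 1) → MISS  vc=[13]
9: 0x34 (blk 13, set 1) → VC-HIT  vc=[3]
10: 0xc (blk 3, set 1) → VC-HIT  vc=[13]
11: 0x36 (blk 13, set 1) → VC-HIT  vc=[3]
12: 0x36 (blk 13, set 1) → L1-HIT  vc=[3]
13: 0xc (blk 3, set 1) → VC-HIT  vc=[13]
14: 0xe (blk 3, set 1) → L1-HIT  vc=[13]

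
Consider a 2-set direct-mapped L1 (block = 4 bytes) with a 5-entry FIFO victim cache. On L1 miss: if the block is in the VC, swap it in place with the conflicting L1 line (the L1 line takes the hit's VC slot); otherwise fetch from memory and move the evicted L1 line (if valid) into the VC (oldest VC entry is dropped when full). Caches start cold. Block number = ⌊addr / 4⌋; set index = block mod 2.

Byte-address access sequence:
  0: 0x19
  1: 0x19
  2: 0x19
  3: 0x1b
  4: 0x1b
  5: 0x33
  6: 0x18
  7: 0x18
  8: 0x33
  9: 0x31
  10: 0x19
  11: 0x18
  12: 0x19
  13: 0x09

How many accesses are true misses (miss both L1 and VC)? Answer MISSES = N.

  [0] addr=0x19 blk=6 s=0: MISS | VC []
  [1] addr=0x19 blk=6 s=0: L1-HIT | VC []
  [2] addr=0x19 blk=6 s=0: L1-HIT | VC []
  [3] addr=0x1b blk=6 s=0: L1-HIT | VC []
  [4] addr=0x1b blk=6 s=0: L1-HIT | VC []
  [5] addr=0x33 blk=12 s=0: MISS | VC [6]
  [6] addr=0x18 blk=6 s=0: VC-HIT | VC [12]
  [7] addr=0x18 blk=6 s=0: L1-HIT | VC [12]
  [8] addr=0x33 blk=12 s=0: VC-HIT | VC [6]
  [9] addr=0x31 blk=12 s=0: L1-HIT | VC [6]
  [10] addr=0x19 blk=6 s=0: VC-HIT | VC [12]
  [11] addr=0x18 blk=6 s=0: L1-HIT | VC [12]
  [12] addr=0x19 blk=6 s=0: L1-HIT | VC [12]
  [13] addr=0x9 blk=2 s=0: MISS | VC [12, 6]

MISSES = 3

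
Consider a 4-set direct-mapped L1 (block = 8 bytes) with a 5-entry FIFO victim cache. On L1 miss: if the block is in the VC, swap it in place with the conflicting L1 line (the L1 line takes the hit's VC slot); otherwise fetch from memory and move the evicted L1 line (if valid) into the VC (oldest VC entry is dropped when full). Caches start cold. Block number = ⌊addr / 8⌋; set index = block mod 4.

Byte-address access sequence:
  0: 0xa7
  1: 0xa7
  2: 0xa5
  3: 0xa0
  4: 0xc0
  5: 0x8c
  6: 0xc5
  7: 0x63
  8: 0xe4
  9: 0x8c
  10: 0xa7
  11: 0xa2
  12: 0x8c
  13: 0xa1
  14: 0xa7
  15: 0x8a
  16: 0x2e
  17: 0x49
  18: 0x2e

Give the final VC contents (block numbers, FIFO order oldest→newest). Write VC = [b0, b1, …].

  [0] addr=0xa7 blk=20 s=0: MISS | VC []
  [1] addr=0xa7 blk=20 s=0: L1-HIT | VC []
  [2] addr=0xa5 blk=20 s=0: L1-HIT | VC []
  [3] addr=0xa0 blk=20 s=0: L1-HIT | VC []
  [4] addr=0xc0 blk=24 s=0: MISS | VC [20]
  [5] addr=0x8c blk=17 s=1: MISS | VC [20]
  [6] addr=0xc5 blk=24 s=0: L1-HIT | VC [20]
  [7] addr=0x63 blk=12 s=0: MISS | VC [20, 24]
  [8] addr=0xe4 blk=28 s=0: MISS | VC [20, 24, 12]
  [9] addr=0x8c blk=17 s=1: L1-HIT | VC [20, 24, 12]
  [10] addr=0xa7 blk=20 s=0: VC-HIT | VC [28, 24, 12]
  [11] addr=0xa2 blk=20 s=0: L1-HIT | VC [28, 24, 12]
  [12] addr=0x8c blk=17 s=1: L1-HIT | VC [28, 24, 12]
  [13] addr=0xa1 blk=20 s=0: L1-HIT | VC [28, 24, 12]
  [14] addr=0xa7 blk=20 s=0: L1-HIT | VC [28, 24, 12]
  [15] addr=0x8a blk=17 s=1: L1-HIT | VC [28, 24, 12]
  [16] addr=0x2e blk=5 s=1: MISS | VC [28, 24, 12, 17]
  [17] addr=0x49 blk=9 s=1: MISS | VC [28, 24, 12, 17, 5]
  [18] addr=0x2e blk=5 s=1: VC-HIT | VC [28, 24, 12, 17, 9]

VC = [28, 24, 12, 17, 9]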